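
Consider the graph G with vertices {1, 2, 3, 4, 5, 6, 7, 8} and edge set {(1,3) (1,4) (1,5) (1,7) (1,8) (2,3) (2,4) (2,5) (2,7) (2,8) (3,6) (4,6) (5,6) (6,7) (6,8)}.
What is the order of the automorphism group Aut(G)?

720

The vertices split by degree into {1, 2, 6} (degree 5) and {3, 4, 5, 7, 8} (degree 3); every edge runs between the two parts, so G is the complete bipartite graph K_{3,5}. Automorphisms preserve the bipartition setwise (since the parts differ in size) and act as S_5 × S_3 within it; |Aut| = 720.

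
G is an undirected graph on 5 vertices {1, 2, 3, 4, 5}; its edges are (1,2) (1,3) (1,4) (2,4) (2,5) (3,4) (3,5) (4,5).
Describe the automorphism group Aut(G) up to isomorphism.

Vertex 4 is the unique vertex of degree 4; the remaining 4 vertices each have degree 3 and induce a cycle, so G is the wheel on 5 vertices with hub 4. With the hub fixed, the remaining symmetry is that of the rim cycle C_4, giving the dihedral group D_4.

the dihedral group of order 8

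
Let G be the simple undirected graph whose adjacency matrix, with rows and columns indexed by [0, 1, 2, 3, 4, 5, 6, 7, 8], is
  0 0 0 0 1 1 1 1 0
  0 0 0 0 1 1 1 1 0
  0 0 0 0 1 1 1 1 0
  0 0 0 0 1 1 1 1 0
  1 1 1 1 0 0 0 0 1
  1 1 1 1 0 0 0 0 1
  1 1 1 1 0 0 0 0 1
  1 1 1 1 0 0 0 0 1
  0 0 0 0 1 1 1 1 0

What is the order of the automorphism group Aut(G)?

2880

The vertices split by degree into {4, 5, 6, 7} (degree 5) and {0, 1, 2, 3, 8} (degree 4); every edge runs between the two parts, so G is the complete bipartite graph K_{4,5}. The parts have unequal sizes, so no automorphism swaps them; each part is permuted independently, giving S_5 × S_4 of order 5!·4! = 2880.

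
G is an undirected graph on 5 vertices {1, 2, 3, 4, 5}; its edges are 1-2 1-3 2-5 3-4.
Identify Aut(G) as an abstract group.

The degree sequence is [2, 2, 2, 1, 1]; the two degree-1 vertices 4 and 5 are the ends of a path, so G = P_5. A path has exactly one nontrivial symmetry — reversal — giving Aut(G) of order 2.

C_2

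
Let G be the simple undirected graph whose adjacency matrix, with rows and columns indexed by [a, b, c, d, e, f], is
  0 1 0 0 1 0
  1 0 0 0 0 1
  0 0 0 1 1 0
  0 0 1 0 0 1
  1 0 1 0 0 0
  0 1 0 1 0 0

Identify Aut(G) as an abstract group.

D_6

Every vertex has degree 2 and the graph is connected, so G is the 6-cycle C_6. The automorphisms of the 6-cycle are exactly the symmetries of a regular 6-gon: the dihedral group D_6, |D_6| = 12.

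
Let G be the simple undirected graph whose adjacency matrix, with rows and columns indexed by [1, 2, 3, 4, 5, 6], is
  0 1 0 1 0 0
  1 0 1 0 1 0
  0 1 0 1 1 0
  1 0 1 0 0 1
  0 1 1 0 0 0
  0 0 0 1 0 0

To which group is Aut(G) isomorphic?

The degree sequence is [2, 3, 3, 3, 2, 1]. Checking the degree-preserving permutations of the vertex set shows that none except the identity preserves every edge, so Aut(G) is trivial.

the trivial group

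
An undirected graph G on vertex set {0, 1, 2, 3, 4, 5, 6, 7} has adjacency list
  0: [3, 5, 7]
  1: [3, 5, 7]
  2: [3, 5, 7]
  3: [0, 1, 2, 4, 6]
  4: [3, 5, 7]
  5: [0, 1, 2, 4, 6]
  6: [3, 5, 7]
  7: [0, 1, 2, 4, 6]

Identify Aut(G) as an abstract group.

S_3 × S_5

The vertices split by degree into {3, 5, 7} (degree 5) and {0, 1, 2, 4, 6} (degree 3); every edge runs between the two parts, so G is the complete bipartite graph K_{3,5}. The parts have unequal sizes, so no automorphism swaps them; each part is permuted independently, giving S_3 × S_5 of order 3!·5! = 720.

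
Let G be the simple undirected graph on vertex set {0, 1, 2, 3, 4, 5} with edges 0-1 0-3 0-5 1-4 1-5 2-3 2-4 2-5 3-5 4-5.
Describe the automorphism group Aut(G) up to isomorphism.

Vertex 5 is the unique vertex of degree 5; the remaining 5 vertices each have degree 3 and induce a cycle, so G is the wheel on 6 vertices with hub 5. With the hub fixed, the remaining symmetry is that of the rim cycle C_5, giving the dihedral group D_5.

the dihedral group of order 10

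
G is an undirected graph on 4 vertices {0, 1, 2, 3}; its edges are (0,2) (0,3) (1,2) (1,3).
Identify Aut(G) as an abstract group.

D_4

G is 2-regular and connected on 4 vertices, i.e. the cycle C_4. The automorphisms of the 4-cycle are exactly the symmetries of a regular 4-gon: the dihedral group D_4, |D_4| = 8.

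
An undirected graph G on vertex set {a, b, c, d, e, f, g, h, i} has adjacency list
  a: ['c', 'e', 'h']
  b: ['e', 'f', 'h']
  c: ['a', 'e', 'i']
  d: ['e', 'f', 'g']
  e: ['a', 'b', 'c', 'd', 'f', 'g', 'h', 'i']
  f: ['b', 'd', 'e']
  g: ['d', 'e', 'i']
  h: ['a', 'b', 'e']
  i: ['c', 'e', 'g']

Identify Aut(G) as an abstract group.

D_8

Vertex e is the unique vertex of degree 8; the remaining 8 vertices each have degree 3 and induce a cycle, so G is the wheel on 9 vertices with hub e. With the hub fixed, the remaining symmetry is that of the rim cycle C_8, giving the dihedral group D_8.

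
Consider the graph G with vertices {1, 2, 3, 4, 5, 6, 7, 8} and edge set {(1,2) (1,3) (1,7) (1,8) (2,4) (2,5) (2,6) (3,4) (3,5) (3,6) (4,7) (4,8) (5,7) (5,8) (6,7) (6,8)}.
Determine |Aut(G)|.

G is 4-regular and bipartite with parts {1, 4, 5, 6} and {2, 3, 7, 8} (each part is independent and every cross-pair is an edge), so G = K_{4,4}. Aut(K_{4,4}) is the wreath product S_4 ≀ Z_2: permute within each part, then optionally swap the parts; |Aut| = 2·(4!)² = 1152.

1152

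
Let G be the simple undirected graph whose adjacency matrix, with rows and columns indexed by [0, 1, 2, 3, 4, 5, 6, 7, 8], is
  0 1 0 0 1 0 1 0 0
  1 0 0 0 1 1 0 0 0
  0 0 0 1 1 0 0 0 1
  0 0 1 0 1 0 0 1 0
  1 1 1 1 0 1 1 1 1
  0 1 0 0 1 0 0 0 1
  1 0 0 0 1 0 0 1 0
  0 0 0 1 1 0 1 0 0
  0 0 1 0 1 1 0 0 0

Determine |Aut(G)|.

Vertex 4 is the unique vertex of degree 8; the remaining 8 vertices each have degree 3 and induce a cycle, so G is the wheel on 9 vertices with hub 4. With the hub fixed, the remaining symmetry is that of the rim cycle C_8, giving the dihedral group D_8.

16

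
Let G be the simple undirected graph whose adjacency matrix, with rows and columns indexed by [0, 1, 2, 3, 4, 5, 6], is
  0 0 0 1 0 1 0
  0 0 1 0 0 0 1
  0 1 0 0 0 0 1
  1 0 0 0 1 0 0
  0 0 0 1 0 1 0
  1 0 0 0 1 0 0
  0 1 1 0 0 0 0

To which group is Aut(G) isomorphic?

D_3 × D_4

G has two connected components, {0, 3, 4, 5} and {1, 2, 6}; each is 2-regular, so G = C_4 ⊔ C_3. No automorphism exchanges components of different sizes, hence Aut(G) is the direct product D_3 × D_4, order 48.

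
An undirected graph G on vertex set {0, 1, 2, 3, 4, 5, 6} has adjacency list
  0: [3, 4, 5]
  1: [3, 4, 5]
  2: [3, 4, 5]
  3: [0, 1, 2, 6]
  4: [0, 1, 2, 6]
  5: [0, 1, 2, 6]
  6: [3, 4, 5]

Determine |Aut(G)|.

144

The vertices split by degree into {3, 4, 5} (degree 4) and {0, 1, 2, 6} (degree 3); every edge runs between the two parts, so G is the complete bipartite graph K_{3,4}. Automorphisms preserve the bipartition setwise (since the parts differ in size) and act as S_4 × S_3 within it; |Aut| = 144.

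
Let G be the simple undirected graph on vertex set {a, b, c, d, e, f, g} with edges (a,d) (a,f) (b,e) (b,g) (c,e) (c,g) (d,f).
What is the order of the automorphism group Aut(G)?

48

G has two connected components, {b, c, e, g} and {a, d, f}; each is 2-regular, so G = C_4 ⊔ C_3. The components are non-isomorphic (different sizes), so Aut(G) = Aut(C_3) × Aut(C_4) = D_3 × D_4 of order 6·8 = 48.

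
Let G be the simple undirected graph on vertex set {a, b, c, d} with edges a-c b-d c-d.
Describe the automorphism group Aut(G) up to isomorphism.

the cyclic group of order 2

The degree sequence is [1, 1, 2, 2]; the two degree-1 vertices a and b are the ends of a path, so G = P_4. A path has exactly one nontrivial symmetry — reversal — giving Aut(G) of order 2.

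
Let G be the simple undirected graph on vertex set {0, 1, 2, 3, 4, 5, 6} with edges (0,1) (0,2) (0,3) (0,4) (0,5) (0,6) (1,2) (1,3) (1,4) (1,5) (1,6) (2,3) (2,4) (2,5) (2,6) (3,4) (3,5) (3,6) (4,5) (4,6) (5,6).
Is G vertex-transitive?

Yes

All 7 vertices are pairwise adjacent: G = K_7. Every bijection on the vertex set is an automorphism of K_7; hence Aut(K_7) ≅ S_7, order 5040. Under this action every vertex can be carried to every other, so G is vertex-transitive.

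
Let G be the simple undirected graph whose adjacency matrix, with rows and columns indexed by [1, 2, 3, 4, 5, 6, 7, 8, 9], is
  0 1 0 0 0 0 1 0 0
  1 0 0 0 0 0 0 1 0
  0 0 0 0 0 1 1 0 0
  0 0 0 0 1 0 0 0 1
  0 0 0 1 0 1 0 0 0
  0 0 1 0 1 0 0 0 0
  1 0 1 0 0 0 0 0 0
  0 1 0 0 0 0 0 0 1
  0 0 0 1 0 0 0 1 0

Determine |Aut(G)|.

18

Every vertex has degree 2 and the graph is connected, so G is the 9-cycle C_9. The automorphisms of the 9-cycle are exactly the symmetries of a regular 9-gon: the dihedral group D_9, |D_9| = 18.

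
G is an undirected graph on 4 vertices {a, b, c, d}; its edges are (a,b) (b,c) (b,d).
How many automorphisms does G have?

Vertex b has degree 3 and every other vertex has degree 1, so G is the star K_{1,3} with centre b. The 3 leaves are pairwise interchangeable while the centre is fixed, giving Aut(G) = S_3.

6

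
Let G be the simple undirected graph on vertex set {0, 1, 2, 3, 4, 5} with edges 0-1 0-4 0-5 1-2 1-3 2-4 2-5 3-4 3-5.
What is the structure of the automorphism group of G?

G is 3-regular and bipartite with parts {1, 4, 5} and {0, 2, 3} (each part is independent and every cross-pair is an edge), so G = K_{3,3}. Each part can be permuted independently (S_3 × S_3) and the two equal-size parts can also be swapped, giving (S_3 × S_3) ⋊ Z_2 of order 2·(3!)² = 72.

(S_3 × S_3) ⋊ Z_2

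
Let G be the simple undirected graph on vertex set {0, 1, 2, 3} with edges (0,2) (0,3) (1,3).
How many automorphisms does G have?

The degree sequence is [2, 1, 1, 2]; the two degree-1 vertices 1 and 2 are the ends of a path, so G = P_4. The only nontrivial automorphism of a path is the end-to-end reflection, so Aut(G) ≅ Z_2.

2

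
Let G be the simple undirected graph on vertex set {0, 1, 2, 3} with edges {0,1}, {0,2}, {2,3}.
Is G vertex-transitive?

Automorphisms preserve degree, but G has vertices of degree 1 and vertices of degree 2; no automorphism maps one to the other, so G is not vertex-transitive.

No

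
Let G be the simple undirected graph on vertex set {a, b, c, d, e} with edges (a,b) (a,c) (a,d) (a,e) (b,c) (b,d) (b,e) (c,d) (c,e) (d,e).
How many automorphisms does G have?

All 5 vertices are pairwise adjacent: G = K_5. Any permutation of the 5 vertices preserves K_5, so Aut(K_5) = S_5 of order 5! = 120.

120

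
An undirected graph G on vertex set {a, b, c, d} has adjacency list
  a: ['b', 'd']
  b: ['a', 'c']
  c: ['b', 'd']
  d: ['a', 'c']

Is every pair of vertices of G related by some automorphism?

G is 2-regular and bipartite on 2^2 = 4 vertices with girth 4; it is the hypercube graph Q_2. The symmetry group of the 2-cube is the hyperoctahedral group B_2 = Z_2 ≀ S_2, of order 2^2·2! = 8. This group acts transitively on the 4 vertices.

Yes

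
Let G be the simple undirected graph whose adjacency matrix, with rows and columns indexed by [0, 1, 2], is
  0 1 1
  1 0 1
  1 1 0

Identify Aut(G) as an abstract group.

S_3

Every vertex has degree 2, so G is the complete graph K_3. Any permutation of the 3 vertices preserves K_3, so Aut(K_3) = S_3 of order 3! = 6.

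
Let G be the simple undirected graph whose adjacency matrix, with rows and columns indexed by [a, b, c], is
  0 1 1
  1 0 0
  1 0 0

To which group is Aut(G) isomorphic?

C_2

The degree sequence is [2, 1, 1]; the two degree-1 vertices b and c are the ends of a path, so G = P_3. A path has exactly one nontrivial symmetry — reversal — giving Aut(G) of order 2.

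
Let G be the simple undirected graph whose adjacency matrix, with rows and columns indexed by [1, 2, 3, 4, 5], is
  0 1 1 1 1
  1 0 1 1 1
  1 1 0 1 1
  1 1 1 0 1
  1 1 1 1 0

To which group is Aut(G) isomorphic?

the symmetric group on 5 letters

All 5 vertices are pairwise adjacent: G = K_5. Every bijection on the vertex set is an automorphism of K_5; hence Aut(K_5) ≅ S_5, order 120.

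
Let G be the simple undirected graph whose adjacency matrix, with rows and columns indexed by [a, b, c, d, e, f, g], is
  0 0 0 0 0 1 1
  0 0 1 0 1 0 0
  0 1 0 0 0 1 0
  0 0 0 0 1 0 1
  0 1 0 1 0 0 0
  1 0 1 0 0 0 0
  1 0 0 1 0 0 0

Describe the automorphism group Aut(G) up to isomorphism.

the dihedral group of order 14

G is 2-regular and connected on 7 vertices, i.e. the cycle C_7. C_7 has 7 rotations and 7 reflections, so Aut(C_7) ≅ D_7 of order 14.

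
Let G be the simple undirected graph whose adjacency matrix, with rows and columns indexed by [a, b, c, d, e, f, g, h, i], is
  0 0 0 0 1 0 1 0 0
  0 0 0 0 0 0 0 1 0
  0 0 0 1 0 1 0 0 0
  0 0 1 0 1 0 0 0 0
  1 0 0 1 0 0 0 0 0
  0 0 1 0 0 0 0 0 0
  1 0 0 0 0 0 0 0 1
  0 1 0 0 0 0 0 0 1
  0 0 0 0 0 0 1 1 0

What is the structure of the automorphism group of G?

The degree sequence is [2, 1, 2, 2, 2, 1, 2, 2, 2]; the two degree-1 vertices b and f are the ends of a path, so G = P_9. A path has exactly one nontrivial symmetry — reversal — giving Aut(G) of order 2.

C_2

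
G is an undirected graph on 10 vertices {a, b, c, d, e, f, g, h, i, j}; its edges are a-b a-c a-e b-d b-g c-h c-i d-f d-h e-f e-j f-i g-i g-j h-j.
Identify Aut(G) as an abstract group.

the symmetric group S_5

G is 3-regular on 10 vertices with no triangles and no 4-cycles (girth 5): this is the Petersen graph. It is a classical fact that the Petersen graph has automorphism group S_5 (order 120), arising from its description as the Kneser graph K(5,2).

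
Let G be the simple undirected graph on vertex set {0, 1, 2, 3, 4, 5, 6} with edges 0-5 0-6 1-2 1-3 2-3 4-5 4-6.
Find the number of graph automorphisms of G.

48

G has two connected components, {0, 4, 5, 6} and {1, 2, 3}; each is 2-regular, so G = C_4 ⊔ C_3. No automorphism exchanges components of different sizes, hence Aut(G) is the direct product D_3 × D_4, order 48.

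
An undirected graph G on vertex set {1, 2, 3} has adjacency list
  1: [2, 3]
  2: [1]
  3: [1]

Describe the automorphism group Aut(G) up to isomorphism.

The degree sequence is [2, 1, 1]; the two degree-1 vertices 2 and 3 are the ends of a path, so G = P_3. The only nontrivial automorphism of a path is the end-to-end reflection, so Aut(G) ≅ Z_2.

Z_2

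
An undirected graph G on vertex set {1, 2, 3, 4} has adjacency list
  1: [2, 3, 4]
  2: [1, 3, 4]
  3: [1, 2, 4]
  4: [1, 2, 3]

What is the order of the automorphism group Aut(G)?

All 4 vertices are pairwise adjacent: G = K_4. Every bijection on the vertex set is an automorphism of K_4; hence Aut(K_4) ≅ S_4, order 24.

24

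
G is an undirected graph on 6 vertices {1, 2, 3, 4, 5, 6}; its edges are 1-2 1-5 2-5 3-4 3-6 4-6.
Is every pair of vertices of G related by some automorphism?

Yes

G has two connected components, {1, 2, 5} and {3, 4, 6}; each is 2-regular, so G = C_3 ⊔ C_3. With two isomorphic components, Aut(G) = Aut(C_3) ≀ S_2 = (D_3 × D_3) ⋊ Z_2: permute each cycle by D_3, then optionally swap the two cycles. Order 2·(2·3)² = 72. This group acts transitively on the 6 vertices.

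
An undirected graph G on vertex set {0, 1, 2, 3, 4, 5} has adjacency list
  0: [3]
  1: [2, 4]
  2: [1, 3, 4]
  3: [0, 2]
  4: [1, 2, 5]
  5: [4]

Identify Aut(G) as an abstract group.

{e}

Degrees alone do not determine every vertex (e.g. 0 and 5 both have degree 1), but their neighbour-degree multisets differ: N(0) has degrees [2] while N(5) has degrees [3]. Repeating this refinement separates all vertices, so the only automorphism is the identity.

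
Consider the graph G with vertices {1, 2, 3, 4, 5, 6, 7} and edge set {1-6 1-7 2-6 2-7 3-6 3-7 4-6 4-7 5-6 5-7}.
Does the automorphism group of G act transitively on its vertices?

No

Automorphisms preserve degree, but G has vertices of degree 2 and vertices of degree 5; no automorphism maps one to the other, so G is not vertex-transitive.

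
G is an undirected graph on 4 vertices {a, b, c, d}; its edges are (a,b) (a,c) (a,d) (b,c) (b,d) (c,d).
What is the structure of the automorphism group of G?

Every vertex has degree 3, so G is the complete graph K_4. Any permutation of the 4 vertices preserves K_4, so Aut(K_4) = S_4 of order 4! = 24.

the symmetric group on 4 letters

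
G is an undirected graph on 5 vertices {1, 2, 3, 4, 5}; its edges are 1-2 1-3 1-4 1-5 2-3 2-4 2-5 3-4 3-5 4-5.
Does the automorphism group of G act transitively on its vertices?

Yes

All 5 vertices are pairwise adjacent: G = K_5. Every bijection on the vertex set is an automorphism of K_5; hence Aut(K_5) ≅ S_5, order 120. Under this action every vertex can be carried to every other, so G is vertex-transitive.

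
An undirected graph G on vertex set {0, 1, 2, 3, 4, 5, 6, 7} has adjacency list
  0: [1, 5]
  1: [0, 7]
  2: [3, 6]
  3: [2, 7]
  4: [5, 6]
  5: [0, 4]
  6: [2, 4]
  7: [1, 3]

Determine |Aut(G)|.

Every vertex has degree 2 and the graph is connected, so G is the 8-cycle C_8. C_8 has 8 rotations and 8 reflections, so Aut(C_8) ≅ D_8 of order 16.

16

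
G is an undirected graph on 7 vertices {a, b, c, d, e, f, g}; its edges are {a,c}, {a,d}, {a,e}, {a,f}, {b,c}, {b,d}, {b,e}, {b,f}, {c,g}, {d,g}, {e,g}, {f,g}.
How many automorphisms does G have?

144

The vertices split by degree into {a, b, g} (degree 4) and {c, d, e, f} (degree 3); every edge runs between the two parts, so G is the complete bipartite graph K_{3,4}. The parts have unequal sizes, so no automorphism swaps them; each part is permuted independently, giving S_4 × S_3 of order 4!·3! = 144.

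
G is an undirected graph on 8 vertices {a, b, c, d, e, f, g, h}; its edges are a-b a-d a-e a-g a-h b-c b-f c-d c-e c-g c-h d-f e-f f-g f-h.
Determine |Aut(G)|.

720

The vertices split by degree into {a, c, f} (degree 5) and {b, d, e, g, h} (degree 3); every edge runs between the two parts, so G is the complete bipartite graph K_{3,5}. Automorphisms preserve the bipartition setwise (since the parts differ in size) and act as S_3 × S_5 within it; |Aut| = 720.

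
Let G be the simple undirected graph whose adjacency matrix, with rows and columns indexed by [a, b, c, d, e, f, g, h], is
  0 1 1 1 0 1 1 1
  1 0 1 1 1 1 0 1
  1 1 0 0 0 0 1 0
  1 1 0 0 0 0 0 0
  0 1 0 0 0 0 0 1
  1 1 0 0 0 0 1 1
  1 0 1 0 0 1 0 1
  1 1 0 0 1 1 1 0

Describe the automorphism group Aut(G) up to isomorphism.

Degrees alone do not determine every vertex (e.g. a and b both have degree 6), but their neighbour-degree multisets differ: N(a) has degrees [2, 3, 4, 4, 5, 6] while N(b) has degrees [2, 2, 3, 4, 5, 6]. Repeating this refinement separates all vertices, so the only automorphism is the identity.

1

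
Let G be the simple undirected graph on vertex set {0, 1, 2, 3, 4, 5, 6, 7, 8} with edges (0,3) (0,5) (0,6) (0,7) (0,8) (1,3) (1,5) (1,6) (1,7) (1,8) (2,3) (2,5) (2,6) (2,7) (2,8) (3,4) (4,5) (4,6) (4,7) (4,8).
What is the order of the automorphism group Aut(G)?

2880

The vertices split by degree into {0, 1, 2, 4} (degree 5) and {3, 5, 6, 7, 8} (degree 4); every edge runs between the two parts, so G is the complete bipartite graph K_{4,5}. The parts have unequal sizes, so no automorphism swaps them; each part is permuted independently, giving S_4 × S_5 of order 4!·5! = 2880.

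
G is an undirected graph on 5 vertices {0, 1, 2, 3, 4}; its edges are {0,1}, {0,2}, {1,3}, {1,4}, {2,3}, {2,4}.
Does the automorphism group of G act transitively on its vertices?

No

Automorphisms preserve degree, but G has vertices of degree 2 and vertices of degree 3; no automorphism maps one to the other, so G is not vertex-transitive.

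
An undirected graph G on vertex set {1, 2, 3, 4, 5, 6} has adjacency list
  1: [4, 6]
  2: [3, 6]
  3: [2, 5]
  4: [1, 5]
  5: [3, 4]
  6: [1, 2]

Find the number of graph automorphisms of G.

Every vertex has degree 2 and the graph is connected, so G is the 6-cycle C_6. C_6 has 6 rotations and 6 reflections, so Aut(C_6) ≅ D_6 of order 12.

12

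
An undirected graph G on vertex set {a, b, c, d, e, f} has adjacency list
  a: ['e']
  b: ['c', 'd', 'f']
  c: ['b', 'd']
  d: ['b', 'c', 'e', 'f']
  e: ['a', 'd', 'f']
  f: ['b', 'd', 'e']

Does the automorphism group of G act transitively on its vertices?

Vertex a is the only vertex of degree 1, so every automorphism fixes it; G is not vertex-transitive.

No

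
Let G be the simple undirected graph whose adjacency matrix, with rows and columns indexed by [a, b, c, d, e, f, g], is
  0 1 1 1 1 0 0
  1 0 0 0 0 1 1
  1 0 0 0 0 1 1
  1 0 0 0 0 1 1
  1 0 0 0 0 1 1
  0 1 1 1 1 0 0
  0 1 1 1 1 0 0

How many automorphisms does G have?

144

The vertices split by degree into {a, f, g} (degree 4) and {b, c, d, e} (degree 3); every edge runs between the two parts, so G is the complete bipartite graph K_{3,4}. The parts have unequal sizes, so no automorphism swaps them; each part is permuted independently, giving S_4 × S_3 of order 4!·3! = 144.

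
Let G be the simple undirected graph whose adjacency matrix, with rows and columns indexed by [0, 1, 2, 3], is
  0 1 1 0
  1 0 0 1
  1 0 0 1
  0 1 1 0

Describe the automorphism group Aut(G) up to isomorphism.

G is 2-regular and bipartite with parts {1, 2} and {0, 3} (each part is independent and every cross-pair is an edge), so G = K_{2,2}. Each part can be permuted independently (S_2 × S_2) and the two equal-size parts can also be swapped, giving (S_2 × S_2) ⋊ Z_2 of order 2·(2!)² = 8.

(S_2 × S_2) ⋊ Z_2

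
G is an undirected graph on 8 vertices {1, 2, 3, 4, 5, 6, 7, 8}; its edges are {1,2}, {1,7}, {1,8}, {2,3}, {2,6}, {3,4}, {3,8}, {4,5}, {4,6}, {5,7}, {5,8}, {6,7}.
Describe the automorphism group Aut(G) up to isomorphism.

G is 3-regular and bipartite on 2^3 = 8 vertices with girth 4; it is the hypercube graph Q_3. The symmetry group of the 3-cube is the hyperoctahedral group B_3 = Z_2 ≀ S_3, of order 2^3·3! = 48.

the hyperoctahedral group B_3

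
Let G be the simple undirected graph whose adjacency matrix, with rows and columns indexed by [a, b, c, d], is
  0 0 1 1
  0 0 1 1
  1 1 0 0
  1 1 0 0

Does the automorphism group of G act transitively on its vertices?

Yes

G is 2-regular and bipartite with parts {a, b} and {c, d} (each part is independent and every cross-pair is an edge), so G = K_{2,2}. Aut(K_{2,2}) is the wreath product S_2 ≀ Z_2: permute within each part, then optionally swap the parts; |Aut| = 2·(2!)² = 8. Under this action every vertex can be carried to every other, so G is vertex-transitive.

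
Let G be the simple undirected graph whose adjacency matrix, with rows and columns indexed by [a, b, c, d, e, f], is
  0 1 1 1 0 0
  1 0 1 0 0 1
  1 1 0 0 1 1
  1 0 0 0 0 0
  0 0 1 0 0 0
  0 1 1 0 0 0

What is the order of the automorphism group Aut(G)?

1

Degrees alone do not determine every vertex (e.g. a and b both have degree 3), but their neighbour-degree multisets differ: N(a) has degrees [1, 3, 4] while N(b) has degrees [2, 3, 4]. Repeating this refinement separates all vertices, so the only automorphism is the identity.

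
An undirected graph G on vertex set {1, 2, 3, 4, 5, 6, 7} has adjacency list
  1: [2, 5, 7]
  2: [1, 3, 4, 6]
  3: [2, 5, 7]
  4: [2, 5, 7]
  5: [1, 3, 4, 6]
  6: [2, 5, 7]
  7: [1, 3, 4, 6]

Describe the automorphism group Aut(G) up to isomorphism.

S_4 × S_3

The vertices split by degree into {2, 5, 7} (degree 4) and {1, 3, 4, 6} (degree 3); every edge runs between the two parts, so G is the complete bipartite graph K_{3,4}. Automorphisms preserve the bipartition setwise (since the parts differ in size) and act as S_4 × S_3 within it; |Aut| = 144.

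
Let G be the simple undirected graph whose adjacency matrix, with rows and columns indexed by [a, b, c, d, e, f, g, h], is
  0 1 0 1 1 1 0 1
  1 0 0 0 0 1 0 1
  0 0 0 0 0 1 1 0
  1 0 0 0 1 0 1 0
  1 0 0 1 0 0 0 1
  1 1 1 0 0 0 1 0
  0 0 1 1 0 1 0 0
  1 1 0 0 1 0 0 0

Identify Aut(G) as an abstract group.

The degree sequence is [5, 3, 2, 3, 3, 4, 3, 3]. Checking the degree-preserving permutations of the vertex set shows that none except the identity preserves every edge, so Aut(G) is trivial.

1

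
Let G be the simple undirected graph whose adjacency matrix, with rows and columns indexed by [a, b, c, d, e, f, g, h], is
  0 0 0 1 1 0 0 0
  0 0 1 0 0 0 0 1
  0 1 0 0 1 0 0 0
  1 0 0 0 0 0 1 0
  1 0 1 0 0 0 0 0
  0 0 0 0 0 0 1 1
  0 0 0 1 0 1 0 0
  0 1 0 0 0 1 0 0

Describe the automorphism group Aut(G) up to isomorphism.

the dihedral group of order 16

G is 2-regular and connected on 8 vertices, i.e. the cycle C_8. The automorphisms of the 8-cycle are exactly the symmetries of a regular 8-gon: the dihedral group D_8, |D_8| = 16.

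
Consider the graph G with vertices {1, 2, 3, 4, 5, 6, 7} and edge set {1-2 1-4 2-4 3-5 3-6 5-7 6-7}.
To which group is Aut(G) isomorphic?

G has two connected components, {3, 5, 6, 7} and {1, 2, 4}; each is 2-regular, so G = C_4 ⊔ C_3. The components are non-isomorphic (different sizes), so Aut(G) = Aut(C_4) × Aut(C_3) = D_4 × D_3 of order 8·6 = 48.

D_4 × D_3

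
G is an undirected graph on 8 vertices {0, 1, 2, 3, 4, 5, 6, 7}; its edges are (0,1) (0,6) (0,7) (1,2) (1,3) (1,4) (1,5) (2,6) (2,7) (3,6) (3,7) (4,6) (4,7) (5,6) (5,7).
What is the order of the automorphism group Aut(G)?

720

The vertices split by degree into {1, 6, 7} (degree 5) and {0, 2, 3, 4, 5} (degree 3); every edge runs between the two parts, so G is the complete bipartite graph K_{3,5}. Automorphisms preserve the bipartition setwise (since the parts differ in size) and act as S_5 × S_3 within it; |Aut| = 720.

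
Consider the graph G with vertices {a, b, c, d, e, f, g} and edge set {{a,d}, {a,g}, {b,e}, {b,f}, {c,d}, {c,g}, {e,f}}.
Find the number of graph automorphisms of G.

G has two connected components, {a, c, d, g} and {b, e, f}; each is 2-regular, so G = C_4 ⊔ C_3. The components are non-isomorphic (different sizes), so Aut(G) = Aut(C_4) × Aut(C_3) = D_4 × D_3 of order 8·6 = 48.

48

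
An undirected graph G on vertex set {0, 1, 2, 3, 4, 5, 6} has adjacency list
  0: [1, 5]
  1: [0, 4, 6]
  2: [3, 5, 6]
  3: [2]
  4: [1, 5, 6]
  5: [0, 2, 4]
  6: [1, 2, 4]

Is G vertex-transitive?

No

Vertex 0 is the only vertex of degree 2, so every automorphism fixes it; G is not vertex-transitive.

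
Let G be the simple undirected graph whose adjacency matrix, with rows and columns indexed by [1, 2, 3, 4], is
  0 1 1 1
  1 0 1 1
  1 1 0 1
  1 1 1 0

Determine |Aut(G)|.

Every vertex has degree 3, so G is the complete graph K_4. Every bijection on the vertex set is an automorphism of K_4; hence Aut(K_4) ≅ S_4, order 24.

24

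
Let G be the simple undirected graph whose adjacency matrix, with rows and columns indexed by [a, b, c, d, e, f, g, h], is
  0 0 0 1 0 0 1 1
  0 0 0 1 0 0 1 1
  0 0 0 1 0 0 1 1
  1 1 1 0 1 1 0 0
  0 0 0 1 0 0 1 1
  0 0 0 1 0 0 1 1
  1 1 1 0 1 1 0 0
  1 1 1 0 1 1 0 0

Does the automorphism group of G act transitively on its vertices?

Automorphisms preserve degree, but G has vertices of degree 3 and vertices of degree 5; no automorphism maps one to the other, so G is not vertex-transitive.

No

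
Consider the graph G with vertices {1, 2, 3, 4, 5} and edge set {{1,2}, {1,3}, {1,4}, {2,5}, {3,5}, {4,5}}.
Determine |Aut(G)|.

12

The vertices split by degree into {1, 5} (degree 3) and {2, 3, 4} (degree 2); every edge runs between the two parts, so G is the complete bipartite graph K_{2,3}. The parts have unequal sizes, so no automorphism swaps them; each part is permuted independently, giving S_3 × S_2 of order 3!·2! = 12.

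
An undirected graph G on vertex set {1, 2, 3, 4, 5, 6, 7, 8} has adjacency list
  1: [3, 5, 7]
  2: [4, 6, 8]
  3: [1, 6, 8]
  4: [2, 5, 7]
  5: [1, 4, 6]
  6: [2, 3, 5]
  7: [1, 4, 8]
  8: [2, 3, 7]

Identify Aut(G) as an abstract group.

the hyperoctahedral group B_3

G is 3-regular and bipartite on 2^3 = 8 vertices with girth 4; it is the hypercube graph Q_3. The symmetry group of the 3-cube is the hyperoctahedral group B_3 = Z_2 ≀ S_3, of order 2^3·3! = 48.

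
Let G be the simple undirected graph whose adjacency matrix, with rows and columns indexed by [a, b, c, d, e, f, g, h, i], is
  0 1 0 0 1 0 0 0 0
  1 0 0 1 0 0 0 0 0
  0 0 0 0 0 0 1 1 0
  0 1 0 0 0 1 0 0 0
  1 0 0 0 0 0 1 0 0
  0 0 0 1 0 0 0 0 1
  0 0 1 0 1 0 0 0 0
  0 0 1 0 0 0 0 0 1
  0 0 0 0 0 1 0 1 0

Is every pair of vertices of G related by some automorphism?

Yes

G is 2-regular and connected on 9 vertices, i.e. the cycle C_9. The automorphisms of the 9-cycle are exactly the symmetries of a regular 9-gon: the dihedral group D_9, |D_9| = 18. Under this action every vertex can be carried to every other, so G is vertex-transitive.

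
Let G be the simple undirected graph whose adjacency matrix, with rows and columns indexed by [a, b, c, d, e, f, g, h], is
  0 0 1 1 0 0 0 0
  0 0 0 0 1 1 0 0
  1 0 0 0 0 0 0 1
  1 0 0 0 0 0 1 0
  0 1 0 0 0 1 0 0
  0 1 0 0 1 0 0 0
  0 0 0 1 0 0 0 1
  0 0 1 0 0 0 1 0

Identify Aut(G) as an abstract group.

G has two connected components, {a, c, d, g, h} and {b, e, f}; each is 2-regular, so G = C_5 ⊔ C_3. No automorphism exchanges components of different sizes, hence Aut(G) is the direct product D_5 × D_3, order 60.

D_5 × D_3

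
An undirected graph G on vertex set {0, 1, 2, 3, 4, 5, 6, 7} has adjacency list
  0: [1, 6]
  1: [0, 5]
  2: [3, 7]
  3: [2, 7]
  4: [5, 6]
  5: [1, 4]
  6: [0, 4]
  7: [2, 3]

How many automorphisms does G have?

60

G has two connected components, {0, 1, 4, 5, 6} and {2, 3, 7}; each is 2-regular, so G = C_5 ⊔ C_3. No automorphism exchanges components of different sizes, hence Aut(G) is the direct product D_3 × D_5, order 60.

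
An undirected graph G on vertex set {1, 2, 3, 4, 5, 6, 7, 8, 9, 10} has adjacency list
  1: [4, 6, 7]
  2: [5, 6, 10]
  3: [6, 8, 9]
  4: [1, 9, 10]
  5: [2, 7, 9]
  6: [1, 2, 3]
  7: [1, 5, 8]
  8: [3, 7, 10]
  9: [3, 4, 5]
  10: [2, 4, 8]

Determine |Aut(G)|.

120

G is 3-regular on 10 vertices with no triangles and no 4-cycles (girth 5): this is the Petersen graph. It is a classical fact that the Petersen graph has automorphism group S_5 (order 120), arising from its description as the Kneser graph K(5,2).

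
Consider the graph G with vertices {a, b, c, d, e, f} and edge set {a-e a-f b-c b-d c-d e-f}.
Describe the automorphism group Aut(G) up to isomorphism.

G has two connected components, {b, c, d} and {a, e, f}; each is 2-regular, so G = C_3 ⊔ C_3. Aut of a disjoint union of two copies of C_3 is the wreath product D_3 ≀ Z_2, of order 2·6² = 72.

(D_3 × D_3) ⋊ Z_2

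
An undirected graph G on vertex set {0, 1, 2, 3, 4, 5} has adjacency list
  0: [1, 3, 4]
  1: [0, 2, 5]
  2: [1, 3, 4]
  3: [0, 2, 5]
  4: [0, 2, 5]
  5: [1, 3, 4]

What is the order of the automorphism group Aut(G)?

72

G is 3-regular and bipartite with parts {1, 3, 4} and {0, 2, 5} (each part is independent and every cross-pair is an edge), so G = K_{3,3}. Aut(K_{3,3}) is the wreath product S_3 ≀ Z_2: permute within each part, then optionally swap the parts; |Aut| = 2·(3!)² = 72.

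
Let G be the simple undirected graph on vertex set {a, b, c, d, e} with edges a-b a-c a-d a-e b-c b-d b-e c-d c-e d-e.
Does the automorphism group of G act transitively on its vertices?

Every vertex has degree 4, so G is the complete graph K_5. Every bijection on the vertex set is an automorphism of K_5; hence Aut(K_5) ≅ S_5, order 120. Under this action every vertex can be carried to every other, so G is vertex-transitive.

Yes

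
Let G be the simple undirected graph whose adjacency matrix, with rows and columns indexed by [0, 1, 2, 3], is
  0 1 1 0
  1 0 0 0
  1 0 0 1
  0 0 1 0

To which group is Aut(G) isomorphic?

C_2

The degree sequence is [2, 1, 2, 1]; the two degree-1 vertices 1 and 3 are the ends of a path, so G = P_4. A path has exactly one nontrivial symmetry — reversal — giving Aut(G) of order 2.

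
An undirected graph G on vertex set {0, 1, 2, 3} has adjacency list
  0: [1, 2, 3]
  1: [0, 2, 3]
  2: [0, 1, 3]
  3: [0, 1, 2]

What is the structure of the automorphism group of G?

All 4 vertices are pairwise adjacent: G = K_4. Any permutation of the 4 vertices preserves K_4, so Aut(K_4) = S_4 of order 4! = 24.

S_4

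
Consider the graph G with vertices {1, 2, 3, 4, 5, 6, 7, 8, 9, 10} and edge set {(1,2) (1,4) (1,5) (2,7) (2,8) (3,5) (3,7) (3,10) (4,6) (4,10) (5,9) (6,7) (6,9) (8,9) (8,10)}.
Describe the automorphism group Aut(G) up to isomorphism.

G is 3-regular on 10 vertices with no triangles and no 4-cycles (girth 5): this is the Petersen graph. It is a classical fact that the Petersen graph has automorphism group S_5 (order 120), arising from its description as the Kneser graph K(5,2).

S_5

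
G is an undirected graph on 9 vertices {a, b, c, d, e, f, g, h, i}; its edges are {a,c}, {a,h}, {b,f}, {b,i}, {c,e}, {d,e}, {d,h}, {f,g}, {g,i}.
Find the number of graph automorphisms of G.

G has two connected components, {a, c, d, e, h} and {b, f, g, i}; each is 2-regular, so G = C_5 ⊔ C_4. No automorphism exchanges components of different sizes, hence Aut(G) is the direct product D_5 × D_4, order 80.

80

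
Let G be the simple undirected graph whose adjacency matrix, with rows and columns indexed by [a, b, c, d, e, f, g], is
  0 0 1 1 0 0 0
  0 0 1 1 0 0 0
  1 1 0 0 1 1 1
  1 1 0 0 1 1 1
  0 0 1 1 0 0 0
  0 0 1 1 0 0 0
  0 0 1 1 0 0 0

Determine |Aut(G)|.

240

The vertices split by degree into {c, d} (degree 5) and {a, b, e, f, g} (degree 2); every edge runs between the two parts, so G is the complete bipartite graph K_{2,5}. The parts have unequal sizes, so no automorphism swaps them; each part is permuted independently, giving S_2 × S_5 of order 2!·5! = 240.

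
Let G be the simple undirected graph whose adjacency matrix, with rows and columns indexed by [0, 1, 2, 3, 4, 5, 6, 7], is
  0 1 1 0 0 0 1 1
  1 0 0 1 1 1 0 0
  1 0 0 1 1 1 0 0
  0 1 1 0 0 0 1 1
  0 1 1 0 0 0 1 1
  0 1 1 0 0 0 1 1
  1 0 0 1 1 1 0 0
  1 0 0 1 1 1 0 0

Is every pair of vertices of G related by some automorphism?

G is 4-regular and bipartite with parts {0, 3, 4, 5} and {1, 2, 6, 7} (each part is independent and every cross-pair is an edge), so G = K_{4,4}. Each part can be permuted independently (S_4 × S_4) and the two equal-size parts can also be swapped, giving (S_4 × S_4) ⋊ Z_2 of order 2·(4!)² = 1152. Under this action every vertex can be carried to every other, so G is vertex-transitive.

Yes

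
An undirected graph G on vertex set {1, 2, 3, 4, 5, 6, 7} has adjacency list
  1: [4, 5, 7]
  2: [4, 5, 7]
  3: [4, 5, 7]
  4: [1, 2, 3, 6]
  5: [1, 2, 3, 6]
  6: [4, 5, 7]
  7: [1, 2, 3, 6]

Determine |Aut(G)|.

144

The vertices split by degree into {4, 5, 7} (degree 4) and {1, 2, 3, 6} (degree 3); every edge runs between the two parts, so G is the complete bipartite graph K_{3,4}. The parts have unequal sizes, so no automorphism swaps them; each part is permuted independently, giving S_4 × S_3 of order 4!·3! = 144.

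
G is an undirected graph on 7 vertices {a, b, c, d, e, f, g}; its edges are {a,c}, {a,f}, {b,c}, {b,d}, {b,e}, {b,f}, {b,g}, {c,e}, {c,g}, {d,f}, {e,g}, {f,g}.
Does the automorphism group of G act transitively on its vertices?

Vertex b is the only vertex of degree 5, so every automorphism fixes it; G is not vertex-transitive.

No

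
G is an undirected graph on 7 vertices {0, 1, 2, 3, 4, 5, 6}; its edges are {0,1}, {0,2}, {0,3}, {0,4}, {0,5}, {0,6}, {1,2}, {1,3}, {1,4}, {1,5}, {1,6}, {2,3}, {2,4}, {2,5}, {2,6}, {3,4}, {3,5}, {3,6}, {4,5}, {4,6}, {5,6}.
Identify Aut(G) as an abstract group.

All 7 vertices are pairwise adjacent: G = K_7. Every bijection on the vertex set is an automorphism of K_7; hence Aut(K_7) ≅ S_7, order 5040.

S_7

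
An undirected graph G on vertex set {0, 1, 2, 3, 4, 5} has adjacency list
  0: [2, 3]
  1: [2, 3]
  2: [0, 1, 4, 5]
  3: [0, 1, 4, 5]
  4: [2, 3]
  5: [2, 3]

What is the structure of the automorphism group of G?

S_4 × S_2

The vertices split by degree into {2, 3} (degree 4) and {0, 1, 4, 5} (degree 2); every edge runs between the two parts, so G is the complete bipartite graph K_{2,4}. Automorphisms preserve the bipartition setwise (since the parts differ in size) and act as S_4 × S_2 within it; |Aut| = 48.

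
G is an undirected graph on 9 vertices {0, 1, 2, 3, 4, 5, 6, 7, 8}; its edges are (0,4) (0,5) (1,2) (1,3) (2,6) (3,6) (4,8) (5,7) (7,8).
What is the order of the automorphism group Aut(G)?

80

G has two connected components, {0, 4, 5, 7, 8} and {1, 2, 3, 6}; each is 2-regular, so G = C_5 ⊔ C_4. The components are non-isomorphic (different sizes), so Aut(G) = Aut(C_5) × Aut(C_4) = D_5 × D_4 of order 10·8 = 80.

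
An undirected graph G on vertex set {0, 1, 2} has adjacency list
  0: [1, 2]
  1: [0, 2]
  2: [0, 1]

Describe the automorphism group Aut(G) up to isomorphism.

All 3 vertices are pairwise adjacent: G = K_3. Any permutation of the 3 vertices preserves K_3, so Aut(K_3) = S_3 of order 3! = 6.

the symmetric group on 3 letters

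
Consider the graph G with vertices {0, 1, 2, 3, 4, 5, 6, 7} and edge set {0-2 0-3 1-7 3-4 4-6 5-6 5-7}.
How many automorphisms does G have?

The degree sequence is [2, 1, 1, 2, 2, 2, 2, 2]; the two degree-1 vertices 1 and 2 are the ends of a path, so G = P_8. The only nontrivial automorphism of a path is the end-to-end reflection, so Aut(G) ≅ Z_2.

2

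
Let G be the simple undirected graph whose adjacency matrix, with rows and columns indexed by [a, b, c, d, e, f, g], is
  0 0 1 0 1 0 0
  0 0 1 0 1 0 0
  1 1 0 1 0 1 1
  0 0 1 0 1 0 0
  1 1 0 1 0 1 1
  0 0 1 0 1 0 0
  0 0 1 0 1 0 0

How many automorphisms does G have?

The vertices split by degree into {c, e} (degree 5) and {a, b, d, f, g} (degree 2); every edge runs between the two parts, so G is the complete bipartite graph K_{2,5}. The parts have unequal sizes, so no automorphism swaps them; each part is permuted independently, giving S_2 × S_5 of order 2!·5! = 240.

240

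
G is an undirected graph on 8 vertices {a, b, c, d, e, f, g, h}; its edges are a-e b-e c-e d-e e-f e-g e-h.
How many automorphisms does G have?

Vertex e has degree 7 and every other vertex has degree 1, so G is the star K_{1,7} with centre e. The 7 leaves are pairwise interchangeable while the centre is fixed, giving Aut(G) = S_7.

5040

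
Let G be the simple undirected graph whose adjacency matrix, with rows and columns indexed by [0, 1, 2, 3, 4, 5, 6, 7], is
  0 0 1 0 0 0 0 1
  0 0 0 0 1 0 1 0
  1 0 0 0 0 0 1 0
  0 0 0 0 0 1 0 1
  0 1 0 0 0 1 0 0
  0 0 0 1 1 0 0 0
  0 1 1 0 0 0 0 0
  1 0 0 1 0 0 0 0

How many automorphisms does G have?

16

G is 2-regular and connected on 8 vertices, i.e. the cycle C_8. C_8 has 8 rotations and 8 reflections, so Aut(C_8) ≅ D_8 of order 16.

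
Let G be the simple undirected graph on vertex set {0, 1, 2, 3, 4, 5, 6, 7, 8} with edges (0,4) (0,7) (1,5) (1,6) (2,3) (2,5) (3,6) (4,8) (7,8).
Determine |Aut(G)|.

80

G has two connected components, {1, 2, 3, 5, 6} and {0, 4, 7, 8}; each is 2-regular, so G = C_5 ⊔ C_4. The components are non-isomorphic (different sizes), so Aut(G) = Aut(C_4) × Aut(C_5) = D_4 × D_5 of order 8·10 = 80.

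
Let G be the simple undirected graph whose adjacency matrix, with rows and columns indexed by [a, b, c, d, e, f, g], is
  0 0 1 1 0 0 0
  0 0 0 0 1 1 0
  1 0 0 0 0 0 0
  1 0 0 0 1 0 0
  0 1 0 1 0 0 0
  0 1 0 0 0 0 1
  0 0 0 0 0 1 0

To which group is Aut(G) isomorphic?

The degree sequence is [2, 2, 1, 2, 2, 2, 1]; the two degree-1 vertices c and g are the ends of a path, so G = P_7. The only nontrivial automorphism of a path is the end-to-end reflection, so Aut(G) ≅ Z_2.

the cyclic group of order 2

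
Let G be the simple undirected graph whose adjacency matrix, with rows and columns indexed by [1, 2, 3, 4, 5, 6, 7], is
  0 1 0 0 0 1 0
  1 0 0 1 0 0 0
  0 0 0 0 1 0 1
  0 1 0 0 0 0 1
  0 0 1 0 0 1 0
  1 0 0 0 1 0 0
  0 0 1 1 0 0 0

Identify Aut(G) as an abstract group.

D_7

G is 2-regular and connected on 7 vertices, i.e. the cycle C_7. C_7 has 7 rotations and 7 reflections, so Aut(C_7) ≅ D_7 of order 14.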